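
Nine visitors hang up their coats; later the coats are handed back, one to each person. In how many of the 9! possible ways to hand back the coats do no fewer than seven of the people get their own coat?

Sum C(9,i)·!(9-i) for i = 7..9:
  i=7: C(9,7)·!2 = 36·1 = 36
  i=8: C(9,8)·!1 = 9·0 = 0
  i=9: C(9,9)·!0 = 1·1 = 1
Total = 37.

37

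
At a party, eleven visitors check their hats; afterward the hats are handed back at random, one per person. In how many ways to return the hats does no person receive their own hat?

14684570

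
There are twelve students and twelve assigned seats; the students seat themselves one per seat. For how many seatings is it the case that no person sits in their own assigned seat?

Use !n = (n-1)(!(n-1) + !(n-2)).
!12 = 11·(14684570 + 1334961) = 11·16019531 = 176214841

176214841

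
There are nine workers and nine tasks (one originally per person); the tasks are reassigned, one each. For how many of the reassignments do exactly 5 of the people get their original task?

Choose which 5 of the 9 are fixed: C(9,5) = 126.
The remaining 4 must be deranged: !4 = 9.
Total: 126 × 9 = 1134.

1134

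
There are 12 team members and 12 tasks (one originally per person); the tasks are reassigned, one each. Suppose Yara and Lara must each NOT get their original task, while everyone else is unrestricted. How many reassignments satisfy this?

402796800

Let A_j be the event that the j-th constrained one is fixed. By inclusion-exclusion over the 2 events:
Σ_{j=0}^{2} (-1)^j C(2,j)(12-j)!
= C(2,0)·12! - C(2,1)·11! + C(2,2)·10!
= 479001600 - 79833600 + 3628800
= 402796800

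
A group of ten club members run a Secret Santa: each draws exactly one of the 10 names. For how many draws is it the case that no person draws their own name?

1334961

!10 = 10! · Σ_{k=0}^{10} (-1)^k/k!
= 10! - 10!/1! + 10!/2! - 10!/3! + 10!/4! - 10!/5! + 10!/6! - 10!/7! + 10!/8! - 10!/9! + 10!/10!
= 3628800 - 3628800 + 1814400 - 604800 + 151200 - 30240 + 5040 - 720 + 90 - 10 + 1
= 1334961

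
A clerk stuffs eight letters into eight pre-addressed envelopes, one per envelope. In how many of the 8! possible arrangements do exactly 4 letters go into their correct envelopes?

Pick the 4 fixed positions: C(8,4) = 70 ways.
The remaining 4 must be deranged: !4 = 9.
Total: 70 × 9 = 630.

630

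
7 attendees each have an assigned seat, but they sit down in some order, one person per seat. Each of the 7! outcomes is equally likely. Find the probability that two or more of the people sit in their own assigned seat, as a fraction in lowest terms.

1331/5040

Favorable outcomes: Σ_{i≥2} C(7,i)·!(7-i) = 21·44 + 35·9 + 35·2 + 21·1 + 7·0 + 1·1 = 1331.
Total outcomes: 7! = 5040.
Probability = 1331/5040 = 1331/5040.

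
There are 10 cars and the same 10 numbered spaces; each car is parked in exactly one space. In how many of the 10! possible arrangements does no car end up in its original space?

1334961

The number of derangements of 10 is !10 = Σ_{k=0}^{10} (-1)^k·10!/k!
= 10! - 10!/1! + 10!/2! - 10!/3! + 10!/4! - 10!/5! + 10!/6! - 10!/7! + 10!/8! - 10!/9! + 10!/10!
= 3628800 - 3628800 + 1814400 - 604800 + 151200 - 30240 + 5040 - 720 + 90 - 10 + 1
= 1334961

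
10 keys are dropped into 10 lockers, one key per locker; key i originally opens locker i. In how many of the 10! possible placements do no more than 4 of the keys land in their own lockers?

3615536

# with exactly i fixed is C(10,i)·!(10-i); sum over i=0..4:
  i=0: C(10,0)·!10 = 1·1334961 = 1334961
  i=1: C(10,1)·!9 = 10·133496 = 1334960
  i=2: C(10,2)·!8 = 45·14833 = 667485
  i=3: C(10,3)·!7 = 120·1854 = 222480
  i=4: C(10,4)·!6 = 210·265 = 55650
Total = 3615536.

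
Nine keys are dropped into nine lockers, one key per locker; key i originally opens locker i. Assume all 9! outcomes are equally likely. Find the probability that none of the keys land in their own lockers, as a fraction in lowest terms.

Favorable outcomes: !9 = 133496.
Total outcomes: 9! = 362880.
Probability = 133496/362880 = 16687/45360.

16687/45360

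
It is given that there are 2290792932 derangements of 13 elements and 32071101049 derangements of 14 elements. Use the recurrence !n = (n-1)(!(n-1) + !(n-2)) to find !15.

!15 = (15-1)·(!14 + !13) = 14·(32071101049 + 2290792932) = 14·34361893981 = 481066515734.

481066515734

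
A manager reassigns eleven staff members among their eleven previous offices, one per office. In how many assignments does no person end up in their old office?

14684570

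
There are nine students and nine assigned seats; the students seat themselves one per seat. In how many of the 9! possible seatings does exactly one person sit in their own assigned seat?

133497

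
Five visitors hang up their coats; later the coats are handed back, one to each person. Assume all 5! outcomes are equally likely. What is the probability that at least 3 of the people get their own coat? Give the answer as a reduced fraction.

Favorable outcomes: Σ_{i≥3} C(5,i)·!(5-i) = 10·1 + 5·0 + 1·1 = 11.
Total outcomes: 5! = 120.
Probability = 11/120 = 11/120.

11/120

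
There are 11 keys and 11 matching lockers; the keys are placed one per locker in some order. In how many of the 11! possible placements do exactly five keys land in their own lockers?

122430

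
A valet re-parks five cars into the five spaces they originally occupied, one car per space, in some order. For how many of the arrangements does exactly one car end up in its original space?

45

Choose which one of the 5 is fixed: C(5,1) = 5.
The remaining 4 must be deranged: !4 = 9.
Total: 5 × 9 = 45.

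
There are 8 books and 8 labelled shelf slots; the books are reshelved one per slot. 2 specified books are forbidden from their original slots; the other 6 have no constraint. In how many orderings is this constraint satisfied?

30960

Let A_j be the event that the j-th constrained one is fixed. By inclusion-exclusion over the 2 events:
Σ_{j=0}^{2} (-1)^j C(2,j)(8-j)!
= C(2,0)·8! - C(2,1)·7! + C(2,2)·6!
= 40320 - 10080 + 720
= 30960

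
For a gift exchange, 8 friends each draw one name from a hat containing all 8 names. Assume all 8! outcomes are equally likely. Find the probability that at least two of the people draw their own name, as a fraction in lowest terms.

2131/8064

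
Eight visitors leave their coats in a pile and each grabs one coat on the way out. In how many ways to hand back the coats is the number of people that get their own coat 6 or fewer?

40319

# with exactly i fixed is C(8,i)·!(8-i); sum over i=0..6:
  i=0: C(8,0)·!8 = 1·14833 = 14833
  i=1: C(8,1)·!7 = 8·1854 = 14832
  i=2: C(8,2)·!6 = 28·265 = 7420
  i=3: C(8,3)·!5 = 56·44 = 2464
  i=4: C(8,4)·!4 = 70·9 = 630
  i=5: C(8,5)·!3 = 56·2 = 112
  i=6: C(8,6)·!2 = 28·1 = 28
Total = 40319.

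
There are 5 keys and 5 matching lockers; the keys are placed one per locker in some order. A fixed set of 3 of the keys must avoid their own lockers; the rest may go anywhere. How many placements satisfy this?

Let A_j be the event that the j-th constrained one is fixed. By inclusion-exclusion over the 3 events:
Σ_{j=0}^{3} (-1)^j C(3,j)(5-j)!
= C(3,0)·5! - C(3,1)·4! + C(3,2)·3! - C(3,3)·2!
= 120 - 72 + 18 - 2
= 64

64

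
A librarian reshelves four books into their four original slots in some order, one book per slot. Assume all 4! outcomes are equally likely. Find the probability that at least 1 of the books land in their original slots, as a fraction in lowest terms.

5/8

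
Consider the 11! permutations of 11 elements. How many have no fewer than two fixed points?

10547659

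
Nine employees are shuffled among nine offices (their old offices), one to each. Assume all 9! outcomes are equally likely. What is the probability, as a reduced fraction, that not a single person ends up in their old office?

16687/45360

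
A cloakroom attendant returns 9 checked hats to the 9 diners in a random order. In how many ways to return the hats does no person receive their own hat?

Use !n = n·!(n-1) + (-1)^n.
!9 = 9·14833 - 1 = 133496

133496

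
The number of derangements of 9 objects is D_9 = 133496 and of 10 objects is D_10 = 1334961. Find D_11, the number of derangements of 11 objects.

D_11 = (11-1)·(D_10 + D_9) = 10·(1334961 + 133496) = 10·1468457 = 14684570.

14684570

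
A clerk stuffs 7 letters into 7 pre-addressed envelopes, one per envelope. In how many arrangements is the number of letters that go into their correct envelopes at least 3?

407

# with exactly i fixed is C(7,i)·!(7-i); sum over i=3..7:
  i=3: C(7,3)·!4 = 35·9 = 315
  i=4: C(7,4)·!3 = 35·2 = 70
  i=5: C(7,5)·!2 = 21·1 = 21
  i=6: C(7,6)·!1 = 7·0 = 0
  i=7: C(7,7)·!0 = 1·1 = 1
Total = 407.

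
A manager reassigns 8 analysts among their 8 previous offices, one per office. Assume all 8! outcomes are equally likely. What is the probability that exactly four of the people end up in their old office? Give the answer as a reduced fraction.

Favorable outcomes: C(8,4)·!4 = 70·9 = 630.
Total outcomes: 8! = 40320.
Probability = 630/40320 = 1/64.

1/64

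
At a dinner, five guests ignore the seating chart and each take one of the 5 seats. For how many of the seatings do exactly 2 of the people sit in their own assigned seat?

Pick the 2 fixed positions: C(5,2) = 10 ways.
The other 3 form a derangement: !3 = 2.
Total: 10 × 2 = 20.

20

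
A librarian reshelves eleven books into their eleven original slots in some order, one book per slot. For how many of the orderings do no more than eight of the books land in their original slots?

Sum C(11,i)·!(11-i) for i = 0..8:
  i=0: C(11,0)·!11 = 1·14684570 = 14684570
  i=1: C(11,1)·!10 = 11·1334961 = 14684571
  i=2: C(11,2)·!9 = 55·133496 = 7342280
  i=3: C(11,3)·!8 = 165·14833 = 2447445
  i=4: C(11,4)·!7 = 330·1854 = 611820
  i=5: C(11,5)·!6 = 462·265 = 122430
  i=6: C(11,6)·!5 = 462·44 = 20328
  i=7: C(11,7)·!4 = 330·9 = 2970
  i=8: C(11,8)·!3 = 165·2 = 330
Total = 39916744.

39916744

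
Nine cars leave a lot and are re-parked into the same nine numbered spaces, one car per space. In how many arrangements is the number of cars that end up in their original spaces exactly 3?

22260

Choose which 3 of the 9 are fixed: C(9,3) = 84.
The remaining 6 must be deranged: !6 = 265.
Total: 84 × 265 = 22260.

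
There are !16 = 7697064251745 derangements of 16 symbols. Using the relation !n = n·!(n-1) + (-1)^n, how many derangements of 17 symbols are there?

!17 = 17·7697064251745 - 1 = 130850092279664.

130850092279664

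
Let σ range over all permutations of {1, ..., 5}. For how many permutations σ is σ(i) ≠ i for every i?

44

!5 is the nearest integer to 5!/e.
5! = 120, and 120/e ≈ 44.15, so !5 = 44.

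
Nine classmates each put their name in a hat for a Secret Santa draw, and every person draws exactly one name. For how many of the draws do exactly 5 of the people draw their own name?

1134

Pick the 5 fixed positions: C(9,5) = 126 ways.
The other 4 form a derangement: !4 = 9.
Total: 126 × 9 = 1134.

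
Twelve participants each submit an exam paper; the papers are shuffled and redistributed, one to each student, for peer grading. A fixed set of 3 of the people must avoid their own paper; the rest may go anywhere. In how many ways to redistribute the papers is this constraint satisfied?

Let A_j be the event that the j-th constrained one is fixed. By inclusion-exclusion over the 3 events:
Σ_{j=0}^{3} (-1)^j C(3,j)(12-j)!
= C(3,0)·12! - C(3,1)·11! + C(3,2)·10! - C(3,3)·9!
= 479001600 - 119750400 + 10886400 - 362880
= 369774720

369774720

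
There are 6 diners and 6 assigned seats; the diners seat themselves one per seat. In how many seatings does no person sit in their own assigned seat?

Recurrence: !6 = 5·(!5 + !4).
!6 = 5·(44 + 9) = 5·53 = 265

265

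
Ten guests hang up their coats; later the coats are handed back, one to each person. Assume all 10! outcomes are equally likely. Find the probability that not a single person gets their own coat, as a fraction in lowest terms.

16481/44800

Favorable outcomes: !10 = 1334961.
Total outcomes: 10! = 3628800.
Probability = 1334961/3628800 = 16481/44800.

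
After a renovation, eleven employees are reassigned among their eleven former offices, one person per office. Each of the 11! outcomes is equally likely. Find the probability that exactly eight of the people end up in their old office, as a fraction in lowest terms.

1/120960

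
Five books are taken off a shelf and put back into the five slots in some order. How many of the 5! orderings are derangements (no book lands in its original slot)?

44

!5 is the nearest integer to 5!/e.
5! = 120, and 120/e ≈ 44.15, so !5 = 44.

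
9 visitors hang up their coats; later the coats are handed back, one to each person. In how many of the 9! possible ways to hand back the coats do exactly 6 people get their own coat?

168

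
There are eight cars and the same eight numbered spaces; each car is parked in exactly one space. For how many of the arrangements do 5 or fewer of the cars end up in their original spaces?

# with exactly i fixed is C(8,i)·!(8-i); sum over i=0..5:
  i=0: C(8,0)·!8 = 1·14833 = 14833
  i=1: C(8,1)·!7 = 8·1854 = 14832
  i=2: C(8,2)·!6 = 28·265 = 7420
  i=3: C(8,3)·!5 = 56·44 = 2464
  i=4: C(8,4)·!4 = 70·9 = 630
  i=5: C(8,5)·!3 = 56·2 = 112
Total = 40291.

40291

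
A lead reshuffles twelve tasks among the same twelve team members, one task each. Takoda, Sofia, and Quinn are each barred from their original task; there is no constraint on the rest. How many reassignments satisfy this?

369774720

Let A_j be the event that the j-th constrained one is fixed. By inclusion-exclusion over the 3 events:
Σ_{j=0}^{3} (-1)^j C(3,j)(12-j)!
= C(3,0)·12! - C(3,1)·11! + C(3,2)·10! - C(3,3)·9!
= 479001600 - 119750400 + 10886400 - 362880
= 369774720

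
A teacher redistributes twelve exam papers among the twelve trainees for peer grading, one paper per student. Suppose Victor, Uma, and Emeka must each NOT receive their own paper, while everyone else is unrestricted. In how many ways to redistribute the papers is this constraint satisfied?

369774720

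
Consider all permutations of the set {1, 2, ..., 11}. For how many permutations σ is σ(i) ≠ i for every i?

Use !n = n·!(n-1) + (-1)^n.
!11 = 11·1334961 - 1 = 14684570

14684570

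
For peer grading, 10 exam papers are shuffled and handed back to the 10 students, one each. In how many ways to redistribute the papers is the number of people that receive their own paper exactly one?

1334960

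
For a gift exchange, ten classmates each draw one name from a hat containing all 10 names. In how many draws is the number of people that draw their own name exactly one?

Choose which one of the 10 is fixed: C(10,1) = 10.
The remaining 9 must be deranged: !9 = 133496.
Total: 10 × 133496 = 1334960.

1334960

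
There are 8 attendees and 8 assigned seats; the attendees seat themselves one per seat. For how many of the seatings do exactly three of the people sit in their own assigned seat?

Choose which 3 of the 8 are fixed: C(8,3) = 56.
The remaining 5 must be deranged: !5 = 44.
Total: 56 × 44 = 2464.

2464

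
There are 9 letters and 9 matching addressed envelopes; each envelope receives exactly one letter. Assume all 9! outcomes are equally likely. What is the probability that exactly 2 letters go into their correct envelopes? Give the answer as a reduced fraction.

103/560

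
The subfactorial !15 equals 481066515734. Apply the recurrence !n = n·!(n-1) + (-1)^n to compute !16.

!16 = 16·481066515734 + 1 = 7697064251745.

7697064251745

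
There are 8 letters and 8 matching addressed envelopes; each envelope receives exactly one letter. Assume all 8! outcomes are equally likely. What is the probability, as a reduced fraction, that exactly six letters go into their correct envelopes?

1/1440

Favorable outcomes: C(8,6)·!2 = 28·1 = 28.
Total outcomes: 8! = 40320.
Probability = 28/40320 = 1/1440.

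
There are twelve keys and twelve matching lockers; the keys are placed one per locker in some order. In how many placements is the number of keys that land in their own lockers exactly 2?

Pick the 2 fixed positions: C(12,2) = 66 ways.
The remaining 10 must be deranged: !10 = 1334961.
Total: 66 × 1334961 = 88107426.

88107426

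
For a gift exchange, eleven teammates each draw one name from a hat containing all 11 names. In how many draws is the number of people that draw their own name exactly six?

20328

Pick the 6 fixed positions: C(11,6) = 462 ways.
The other 5 form a derangement: !5 = 44.
Total: 462 × 44 = 20328.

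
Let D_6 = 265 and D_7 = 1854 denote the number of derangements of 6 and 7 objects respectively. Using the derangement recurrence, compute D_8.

D_8 = (8-1)·(D_7 + D_6) = 7·(1854 + 265) = 7·2119 = 14833.

14833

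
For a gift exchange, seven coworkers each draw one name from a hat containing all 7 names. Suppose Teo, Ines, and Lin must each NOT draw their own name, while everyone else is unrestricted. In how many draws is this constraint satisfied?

3216

Inclusion-exclusion on the 3 forbidden self-matches:
Σ_{j=0}^{3} (-1)^j C(3,j)(7-j)!
= C(3,0)·7! - C(3,1)·6! + C(3,2)·5! - C(3,3)·4!
= 5040 - 2160 + 360 - 24
= 3216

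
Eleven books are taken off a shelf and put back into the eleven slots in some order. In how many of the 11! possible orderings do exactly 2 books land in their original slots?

7342280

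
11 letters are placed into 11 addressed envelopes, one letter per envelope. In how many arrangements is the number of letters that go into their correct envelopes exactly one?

14684571

Choose which one of the 11 is fixed: C(11,1) = 11.
The other 10 form a derangement: !10 = 1334961.
Total: 11 × 1334961 = 14684571.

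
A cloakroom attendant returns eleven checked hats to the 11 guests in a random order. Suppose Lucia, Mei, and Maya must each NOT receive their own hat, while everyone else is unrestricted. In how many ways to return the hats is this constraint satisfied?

30078720

Let A_j be the event that the j-th constrained one is fixed. By inclusion-exclusion over the 3 events:
Σ_{j=0}^{3} (-1)^j C(3,j)(11-j)!
= C(3,0)·11! - C(3,1)·10! + C(3,2)·9! - C(3,3)·8!
= 39916800 - 10886400 + 1088640 - 40320
= 30078720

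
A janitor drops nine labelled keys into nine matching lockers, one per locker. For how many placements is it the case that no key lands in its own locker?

By inclusion-exclusion, !9 = Σ (-1)^k · 9!/k! for k=0..9
= 9! - 9!/1! + 9!/2! - 9!/3! + 9!/4! - 9!/5! + 9!/6! - 9!/7! + 9!/8! - 9!/9!
= 362880 - 362880 + 181440 - 60480 + 15120 - 3024 + 504 - 72 + 9 - 1
= 133496

133496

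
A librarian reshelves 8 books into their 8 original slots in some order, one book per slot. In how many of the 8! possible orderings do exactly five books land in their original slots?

112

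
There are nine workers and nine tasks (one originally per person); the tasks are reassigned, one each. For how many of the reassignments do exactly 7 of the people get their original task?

Choose which 7 of the 9 are fixed: C(9,7) = 36.
The remaining 2 must be deranged: !2 = 1.
Total: 36 × 1 = 36.

36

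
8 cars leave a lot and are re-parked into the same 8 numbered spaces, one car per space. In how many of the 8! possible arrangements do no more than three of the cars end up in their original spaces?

39549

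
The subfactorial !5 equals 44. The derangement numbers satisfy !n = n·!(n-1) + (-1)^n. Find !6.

!6 = 6·44 + 1 = 265.

265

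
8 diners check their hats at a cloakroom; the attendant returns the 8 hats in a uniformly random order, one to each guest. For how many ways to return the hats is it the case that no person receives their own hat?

14833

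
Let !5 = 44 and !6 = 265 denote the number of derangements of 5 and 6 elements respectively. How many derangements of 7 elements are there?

1854

!7 = (7-1)·(!6 + !5) = 6·(265 + 44) = 6·309 = 1854.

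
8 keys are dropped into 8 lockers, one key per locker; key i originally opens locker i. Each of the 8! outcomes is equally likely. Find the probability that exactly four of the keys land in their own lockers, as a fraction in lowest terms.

1/64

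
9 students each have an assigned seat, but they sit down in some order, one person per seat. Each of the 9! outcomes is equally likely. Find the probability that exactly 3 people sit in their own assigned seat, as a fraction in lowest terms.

53/864

Favorable outcomes: C(9,3)·!6 = 84·265 = 22260.
Total outcomes: 9! = 362880.
Probability = 22260/362880 = 53/864.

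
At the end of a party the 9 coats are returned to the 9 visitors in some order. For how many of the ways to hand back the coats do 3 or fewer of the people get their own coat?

# with exactly i fixed is C(9,i)·!(9-i); sum over i=0..3:
  i=0: C(9,0)·!9 = 1·133496 = 133496
  i=1: C(9,1)·!8 = 9·14833 = 133497
  i=2: C(9,2)·!7 = 36·1854 = 66744
  i=3: C(9,3)·!6 = 84·265 = 22260
Total = 355997.

355997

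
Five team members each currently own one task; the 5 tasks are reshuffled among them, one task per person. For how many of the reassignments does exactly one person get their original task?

45

Pick the single fixed position: C(5,1) = 5 ways.
The other 4 form a derangement: !4 = 9.
Total: 5 × 9 = 45.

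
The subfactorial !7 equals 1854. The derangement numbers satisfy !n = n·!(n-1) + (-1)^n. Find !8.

!8 = 8·1854 + 1 = 14833.

14833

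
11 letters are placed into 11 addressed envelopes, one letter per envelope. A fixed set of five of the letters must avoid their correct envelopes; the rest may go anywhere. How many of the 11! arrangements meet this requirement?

Let A_j be the event that the j-th constrained one is fixed. By inclusion-exclusion over the 5 events:
Σ_{j=0}^{5} (-1)^j C(5,j)(11-j)!
= C(5,0)·11! - C(5,1)·10! + C(5,2)·9! - C(5,3)·8! + C(5,4)·7! - C(5,5)·6!
= 39916800 - 18144000 + 3628800 - 403200 + 25200 - 720
= 25022880

25022880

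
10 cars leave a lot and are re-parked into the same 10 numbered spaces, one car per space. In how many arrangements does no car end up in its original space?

1334961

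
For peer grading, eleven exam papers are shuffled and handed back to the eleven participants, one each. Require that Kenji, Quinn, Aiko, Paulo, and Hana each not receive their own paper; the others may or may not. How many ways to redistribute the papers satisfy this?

25022880

Inclusion-exclusion on the 5 forbidden self-matches:
Σ_{j=0}^{5} (-1)^j C(5,j)(11-j)!
= C(5,0)·11! - C(5,1)·10! + C(5,2)·9! - C(5,3)·8! + C(5,4)·7! - C(5,5)·6!
= 39916800 - 18144000 + 3628800 - 403200 + 25200 - 720
= 25022880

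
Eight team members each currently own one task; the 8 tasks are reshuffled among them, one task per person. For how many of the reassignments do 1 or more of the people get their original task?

Sum C(8,i)·!(8-i) for i = 1..8:
  i=1: C(8,1)·!7 = 8·1854 = 14832
  i=2: C(8,2)·!6 = 28·265 = 7420
  i=3: C(8,3)·!5 = 56·44 = 2464
  i=4: C(8,4)·!4 = 70·9 = 630
  i=5: C(8,5)·!3 = 56·2 = 112
  i=6: C(8,6)·!2 = 28·1 = 28
  i=7: C(8,7)·!1 = 8·0 = 0
  i=8: C(8,8)·!0 = 1·1 = 1
Total = 25487.

25487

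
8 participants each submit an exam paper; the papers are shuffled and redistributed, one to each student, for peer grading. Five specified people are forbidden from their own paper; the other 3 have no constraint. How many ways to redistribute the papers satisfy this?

Let A_j be the event that the j-th constrained one is fixed. By inclusion-exclusion over the 5 events:
Σ_{j=0}^{5} (-1)^j C(5,j)(8-j)!
= C(5,0)·8! - C(5,1)·7! + C(5,2)·6! - C(5,3)·5! + C(5,4)·4! - C(5,5)·3!
= 40320 - 25200 + 7200 - 1200 + 120 - 6
= 21234

21234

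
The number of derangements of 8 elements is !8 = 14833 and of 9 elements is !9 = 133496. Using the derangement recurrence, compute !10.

!10 = (10-1)·(!9 + !8) = 9·(133496 + 14833) = 9·148329 = 1334961.

1334961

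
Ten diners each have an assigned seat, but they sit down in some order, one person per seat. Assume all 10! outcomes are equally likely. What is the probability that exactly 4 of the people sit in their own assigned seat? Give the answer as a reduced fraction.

53/3456

Favorable outcomes: C(10,4)·!6 = 210·265 = 55650.
Total outcomes: 10! = 3628800.
Probability = 55650/3628800 = 53/3456.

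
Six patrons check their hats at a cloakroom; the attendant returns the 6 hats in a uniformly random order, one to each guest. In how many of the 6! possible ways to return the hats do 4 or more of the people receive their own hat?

Sum C(6,i)·!(6-i) for i = 4..6:
  i=4: C(6,4)·!2 = 15·1 = 15
  i=5: C(6,5)·!1 = 6·0 = 0
  i=6: C(6,6)·!0 = 1·1 = 1
Total = 16.

16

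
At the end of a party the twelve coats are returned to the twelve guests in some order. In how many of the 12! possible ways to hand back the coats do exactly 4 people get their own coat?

7342335

Choose which 4 of the 12 are fixed: C(12,4) = 495.
The other 8 form a derangement: !8 = 14833.
Total: 495 × 14833 = 7342335.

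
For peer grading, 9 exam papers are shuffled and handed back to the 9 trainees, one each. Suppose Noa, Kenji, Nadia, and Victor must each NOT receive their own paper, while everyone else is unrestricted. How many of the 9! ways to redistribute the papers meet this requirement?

229080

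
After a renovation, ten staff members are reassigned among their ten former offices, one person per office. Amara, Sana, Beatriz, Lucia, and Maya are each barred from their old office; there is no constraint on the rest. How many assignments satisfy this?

2170680

Inclusion-exclusion on the 5 forbidden self-matches:
Σ_{j=0}^{5} (-1)^j C(5,j)(10-j)!
= C(5,0)·10! - C(5,1)·9! + C(5,2)·8! - C(5,3)·7! + C(5,4)·6! - C(5,5)·5!
= 3628800 - 1814400 + 403200 - 50400 + 3600 - 120
= 2170680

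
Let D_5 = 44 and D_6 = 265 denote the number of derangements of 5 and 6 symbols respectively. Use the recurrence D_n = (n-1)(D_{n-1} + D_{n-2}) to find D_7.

D_7 = (7-1)·(D_6 + D_5) = 6·(265 + 44) = 6·309 = 1854.

1854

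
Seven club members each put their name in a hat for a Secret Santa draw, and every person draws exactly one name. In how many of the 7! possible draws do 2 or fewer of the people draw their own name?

4633

Sum C(7,i)·!(7-i) for i = 0..2:
  i=0: C(7,0)·!7 = 1·1854 = 1854
  i=1: C(7,1)·!6 = 7·265 = 1855
  i=2: C(7,2)·!5 = 21·44 = 924
Total = 4633.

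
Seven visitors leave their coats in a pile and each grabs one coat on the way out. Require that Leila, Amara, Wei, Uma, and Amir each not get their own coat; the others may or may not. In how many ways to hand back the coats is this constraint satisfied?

2428

Let A_j be the event that the j-th constrained one is fixed. By inclusion-exclusion over the 5 events:
Σ_{j=0}^{5} (-1)^j C(5,j)(7-j)!
= C(5,0)·7! - C(5,1)·6! + C(5,2)·5! - C(5,3)·4! + C(5,4)·3! - C(5,5)·2!
= 5040 - 3600 + 1200 - 240 + 30 - 2
= 2428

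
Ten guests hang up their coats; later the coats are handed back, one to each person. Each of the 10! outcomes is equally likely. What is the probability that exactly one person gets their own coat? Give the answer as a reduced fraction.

Favorable outcomes: C(10,1)·!9 = 10·133496 = 1334960.
Total outcomes: 10! = 3628800.
Probability = 1334960/3628800 = 16687/45360.

16687/45360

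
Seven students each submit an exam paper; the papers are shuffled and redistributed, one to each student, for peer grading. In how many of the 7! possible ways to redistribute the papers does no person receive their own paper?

The number of derangements of 7 is !7 = Σ_{k=0}^{7} (-1)^k·7!/k!
= 7! - 7!/1! + 7!/2! - 7!/3! + 7!/4! - 7!/5! + 7!/6! - 7!/7!
= 5040 - 5040 + 2520 - 840 + 210 - 42 + 7 - 1
= 1854

1854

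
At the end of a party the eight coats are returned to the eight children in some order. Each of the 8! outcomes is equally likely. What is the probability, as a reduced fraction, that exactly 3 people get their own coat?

Favorable outcomes: C(8,3)·!5 = 56·44 = 2464.
Total outcomes: 8! = 40320.
Probability = 2464/40320 = 11/180.

11/180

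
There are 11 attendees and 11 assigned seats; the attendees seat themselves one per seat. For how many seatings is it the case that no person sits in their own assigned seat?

14684570

Recurrence: !11 = 11·!10 + (-1)^11.
!11 = 11·1334961 - 1 = 14684570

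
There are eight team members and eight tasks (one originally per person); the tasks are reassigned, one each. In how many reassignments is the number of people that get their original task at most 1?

29665

Sum C(8,i)·!(8-i) for i = 0..1:
  i=0: C(8,0)·!8 = 1·14833 = 14833
  i=1: C(8,1)·!7 = 8·1854 = 14832
Total = 29665.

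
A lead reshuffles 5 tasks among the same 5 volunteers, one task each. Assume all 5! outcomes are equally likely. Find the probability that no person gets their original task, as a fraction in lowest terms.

Favorable outcomes: !5 = 44.
Total outcomes: 5! = 120.
Probability = 44/120 = 11/30.

11/30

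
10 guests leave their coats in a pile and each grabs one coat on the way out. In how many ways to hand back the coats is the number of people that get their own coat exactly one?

1334960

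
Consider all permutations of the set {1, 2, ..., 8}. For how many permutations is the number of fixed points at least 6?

29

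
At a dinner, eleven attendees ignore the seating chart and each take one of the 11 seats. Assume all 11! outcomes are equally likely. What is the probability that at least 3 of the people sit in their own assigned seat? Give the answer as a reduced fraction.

Favorable outcomes: Σ_{i≥3} C(11,i)·!(11-i) = 165·14833 + 330·1854 + 462·265 + 462·44 + 330·9 + 165·2 + 55·1 + 11·0 + 1·1 = 3205379.
Total outcomes: 11! = 39916800.
Probability = 3205379/39916800 = 3205379/39916800.

3205379/39916800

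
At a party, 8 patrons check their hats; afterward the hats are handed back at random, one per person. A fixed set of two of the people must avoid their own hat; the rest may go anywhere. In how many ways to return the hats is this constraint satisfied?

30960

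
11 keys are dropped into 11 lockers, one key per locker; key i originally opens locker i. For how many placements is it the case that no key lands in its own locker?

The subfactorial !11 = [11!/e] (nearest integer).
11! = 39916800, and 39916800/e ≈ 14684570.08, so !11 = 14684570.

14684570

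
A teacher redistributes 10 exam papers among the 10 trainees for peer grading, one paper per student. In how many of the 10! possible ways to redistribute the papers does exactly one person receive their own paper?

1334960

Pick the single fixed position: C(10,1) = 10 ways.
The remaining 9 must be deranged: !9 = 133496.
Total: 10 × 133496 = 1334960.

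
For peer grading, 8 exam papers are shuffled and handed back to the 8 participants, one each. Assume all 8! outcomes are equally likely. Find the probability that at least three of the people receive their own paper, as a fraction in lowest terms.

Favorable outcomes: Σ_{i≥3} C(8,i)·!(8-i) = 56·44 + 70·9 + 56·2 + 28·1 + 8·0 + 1·1 = 3235.
Total outcomes: 8! = 40320.
Probability = 3235/40320 = 647/8064.

647/8064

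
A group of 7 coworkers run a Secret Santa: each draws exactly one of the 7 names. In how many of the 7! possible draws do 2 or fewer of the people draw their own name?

4633

Sum C(7,i)·!(7-i) for i = 0..2:
  i=0: C(7,0)·!7 = 1·1854 = 1854
  i=1: C(7,1)·!6 = 7·265 = 1855
  i=2: C(7,2)·!5 = 21·44 = 924
Total = 4633.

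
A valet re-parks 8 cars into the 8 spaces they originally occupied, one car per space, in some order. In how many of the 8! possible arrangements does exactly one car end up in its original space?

Pick the single fixed position: C(8,1) = 8 ways.
The other 7 form a derangement: !7 = 1854.
Total: 8 × 1854 = 14832.

14832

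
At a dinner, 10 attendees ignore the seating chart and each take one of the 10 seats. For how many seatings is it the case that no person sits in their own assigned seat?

Recurrence: !10 = 10·!9 + (-1)^10.
!10 = 10·133496 + 1 = 1334961

1334961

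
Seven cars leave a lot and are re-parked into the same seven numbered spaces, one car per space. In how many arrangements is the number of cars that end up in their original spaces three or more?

Sum C(7,i)·!(7-i) for i = 3..7:
  i=3: C(7,3)·!4 = 35·9 = 315
  i=4: C(7,4)·!3 = 35·2 = 70
  i=5: C(7,5)·!2 = 21·1 = 21
  i=6: C(7,6)·!1 = 7·0 = 0
  i=7: C(7,7)·!0 = 1·1 = 1
Total = 407.

407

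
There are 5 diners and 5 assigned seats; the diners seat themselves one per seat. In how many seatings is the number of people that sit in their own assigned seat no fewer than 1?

76

Sum C(5,i)·!(5-i) for i = 1..5:
  i=1: C(5,1)·!4 = 5·9 = 45
  i=2: C(5,2)·!3 = 10·2 = 20
  i=3: C(5,3)·!2 = 10·1 = 10
  i=4: C(5,4)·!1 = 5·0 = 0
  i=5: C(5,5)·!0 = 1·1 = 1
Total = 76.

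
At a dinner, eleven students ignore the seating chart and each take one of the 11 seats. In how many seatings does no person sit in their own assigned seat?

!11 = 11! · Σ_{k=0}^{11} (-1)^k/k!
= 11! - 11!/1! + 11!/2! - 11!/3! + 11!/4! - 11!/5! + 11!/6! - 11!/7! + 11!/8! - 11!/9! + 11!/10! - 11!/11!
= 39916800 - 39916800 + 19958400 - 6652800 + 1663200 - 332640 + 55440 - 7920 + 990 - 110 + 11 - 1
= 14684570

14684570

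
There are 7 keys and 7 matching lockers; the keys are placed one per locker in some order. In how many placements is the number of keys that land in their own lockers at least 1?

3186

# with exactly i fixed is C(7,i)·!(7-i); sum over i=1..7:
  i=1: C(7,1)·!6 = 7·265 = 1855
  i=2: C(7,2)·!5 = 21·44 = 924
  i=3: C(7,3)·!4 = 35·9 = 315
  i=4: C(7,4)·!3 = 35·2 = 70
  i=5: C(7,5)·!2 = 21·1 = 21
  i=6: C(7,6)·!1 = 7·0 = 0
  i=7: C(7,7)·!0 = 1·1 = 1
Total = 3186.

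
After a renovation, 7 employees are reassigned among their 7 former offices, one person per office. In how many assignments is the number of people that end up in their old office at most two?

4633

# with exactly i fixed is C(7,i)·!(7-i); sum over i=0..2:
  i=0: C(7,0)·!7 = 1·1854 = 1854
  i=1: C(7,1)·!6 = 7·265 = 1855
  i=2: C(7,2)·!5 = 21·44 = 924
Total = 4633.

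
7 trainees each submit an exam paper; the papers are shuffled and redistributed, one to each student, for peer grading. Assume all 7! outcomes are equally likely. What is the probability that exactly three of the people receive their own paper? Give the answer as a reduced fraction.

Favorable outcomes: C(7,3)·!4 = 35·9 = 315.
Total outcomes: 7! = 5040.
Probability = 315/5040 = 1/16.

1/16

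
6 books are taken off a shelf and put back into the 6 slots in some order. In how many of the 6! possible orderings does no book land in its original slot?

!6 is the nearest integer to 6!/e.
6! = 720, and 720/e ≈ 264.87, so !6 = 265.

265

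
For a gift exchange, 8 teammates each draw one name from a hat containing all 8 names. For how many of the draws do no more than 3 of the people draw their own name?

39549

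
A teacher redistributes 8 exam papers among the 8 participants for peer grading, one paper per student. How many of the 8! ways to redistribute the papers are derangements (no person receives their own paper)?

!8 is the nearest integer to 8!/e.
8! = 40320, and 40320/e ≈ 14832.90, so !8 = 14833.

14833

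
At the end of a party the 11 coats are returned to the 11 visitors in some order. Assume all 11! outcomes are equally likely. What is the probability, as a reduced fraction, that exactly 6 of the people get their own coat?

Favorable outcomes: C(11,6)·!5 = 462·44 = 20328.
Total outcomes: 11! = 39916800.
Probability = 20328/39916800 = 11/21600.

11/21600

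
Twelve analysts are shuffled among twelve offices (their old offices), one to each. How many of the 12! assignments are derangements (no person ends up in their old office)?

176214841

The number of derangements of 12 is !12 = Σ_{k=0}^{12} (-1)^k·12!/k!
= 12! - 12!/1! + 12!/2! - 12!/3! + 12!/4! - 12!/5! + 12!/6! - 12!/7! + 12!/8! - 12!/9! + 12!/10! - 12!/11! + 12!/12!
= 479001600 - 479001600 + 239500800 - 79833600 + 19958400 - 3991680 + 665280 - 95040 + 11880 - 1320 + 132 - 12 + 1
= 176214841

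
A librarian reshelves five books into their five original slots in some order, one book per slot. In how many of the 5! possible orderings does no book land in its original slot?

44

By inclusion-exclusion, !5 = Σ (-1)^k · 5!/k! for k=0..5
= 5! - 5!/1! + 5!/2! - 5!/3! + 5!/4! - 5!/5!
= 120 - 120 + 60 - 20 + 5 - 1
= 44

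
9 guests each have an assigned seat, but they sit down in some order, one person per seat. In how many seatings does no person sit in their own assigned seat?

133496

Use !n = n·!(n-1) + (-1)^n.
!9 = 9·14833 - 1 = 133496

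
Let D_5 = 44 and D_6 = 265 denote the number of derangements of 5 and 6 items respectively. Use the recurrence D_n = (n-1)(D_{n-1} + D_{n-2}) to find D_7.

1854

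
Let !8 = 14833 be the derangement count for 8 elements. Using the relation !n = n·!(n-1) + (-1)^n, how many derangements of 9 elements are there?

!9 = 9·14833 - 1 = 133496.

133496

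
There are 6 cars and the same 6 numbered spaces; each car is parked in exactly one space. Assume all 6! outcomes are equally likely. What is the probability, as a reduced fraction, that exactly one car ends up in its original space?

11/30

Favorable outcomes: C(6,1)·!5 = 6·44 = 264.
Total outcomes: 6! = 720.
Probability = 264/720 = 11/30.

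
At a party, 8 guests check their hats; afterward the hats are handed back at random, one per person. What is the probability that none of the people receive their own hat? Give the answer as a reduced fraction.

2119/5760

Favorable outcomes: !8 = 14833.
Total outcomes: 8! = 40320.
Probability = 14833/40320 = 2119/5760.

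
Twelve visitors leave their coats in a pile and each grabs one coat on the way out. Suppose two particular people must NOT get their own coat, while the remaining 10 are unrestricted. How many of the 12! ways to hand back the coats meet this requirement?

Inclusion-exclusion on the 2 forbidden self-matches:
Σ_{j=0}^{2} (-1)^j C(2,j)(12-j)!
= C(2,0)·12! - C(2,1)·11! + C(2,2)·10!
= 479001600 - 79833600 + 3628800
= 402796800

402796800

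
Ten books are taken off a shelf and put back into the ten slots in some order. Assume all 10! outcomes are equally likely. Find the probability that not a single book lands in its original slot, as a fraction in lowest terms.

16481/44800

Favorable outcomes: !10 = 1334961.
Total outcomes: 10! = 3628800.
Probability = 1334961/3628800 = 16481/44800.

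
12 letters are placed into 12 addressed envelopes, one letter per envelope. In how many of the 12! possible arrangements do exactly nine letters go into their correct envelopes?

Pick the 9 fixed positions: C(12,9) = 220 ways.
The remaining 3 must be deranged: !3 = 2.
Total: 220 × 2 = 440.

440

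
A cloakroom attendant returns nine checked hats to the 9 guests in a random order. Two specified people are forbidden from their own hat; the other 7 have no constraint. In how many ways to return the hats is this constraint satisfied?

287280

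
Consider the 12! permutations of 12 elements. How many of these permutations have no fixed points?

Recurrence: !12 = 11·(!11 + !10).
!12 = 11·(14684570 + 1334961) = 11·16019531 = 176214841

176214841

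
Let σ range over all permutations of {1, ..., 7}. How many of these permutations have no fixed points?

1854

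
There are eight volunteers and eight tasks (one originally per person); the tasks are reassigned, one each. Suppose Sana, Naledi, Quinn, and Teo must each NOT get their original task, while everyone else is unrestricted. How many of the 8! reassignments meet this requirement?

Inclusion-exclusion on the 4 forbidden self-matches:
Σ_{j=0}^{4} (-1)^j C(4,j)(8-j)!
= C(4,0)·8! - C(4,1)·7! + C(4,2)·6! - C(4,3)·5! + C(4,4)·4!
= 40320 - 20160 + 4320 - 480 + 24
= 24024

24024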